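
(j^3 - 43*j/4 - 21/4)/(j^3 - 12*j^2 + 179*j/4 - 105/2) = (2*j^2 + 7*j + 3)/(2*j^2 - 17*j + 30)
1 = 1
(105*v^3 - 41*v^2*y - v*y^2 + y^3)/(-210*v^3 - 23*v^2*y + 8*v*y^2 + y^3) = (-3*v + y)/(6*v + y)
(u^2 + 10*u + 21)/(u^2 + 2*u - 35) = (u + 3)/(u - 5)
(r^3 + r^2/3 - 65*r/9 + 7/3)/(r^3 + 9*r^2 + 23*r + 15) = (9*r^2 - 24*r + 7)/(9*(r^2 + 6*r + 5))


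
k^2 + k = k*(k + 1)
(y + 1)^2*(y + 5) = y^3 + 7*y^2 + 11*y + 5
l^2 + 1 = (l - I)*(l + I)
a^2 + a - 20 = (a - 4)*(a + 5)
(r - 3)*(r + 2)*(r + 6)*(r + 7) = r^4 + 12*r^3 + 23*r^2 - 120*r - 252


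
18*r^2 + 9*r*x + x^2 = (3*r + x)*(6*r + x)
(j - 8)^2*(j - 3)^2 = j^4 - 22*j^3 + 169*j^2 - 528*j + 576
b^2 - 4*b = b*(b - 4)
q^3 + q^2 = q^2*(q + 1)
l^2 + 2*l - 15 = (l - 3)*(l + 5)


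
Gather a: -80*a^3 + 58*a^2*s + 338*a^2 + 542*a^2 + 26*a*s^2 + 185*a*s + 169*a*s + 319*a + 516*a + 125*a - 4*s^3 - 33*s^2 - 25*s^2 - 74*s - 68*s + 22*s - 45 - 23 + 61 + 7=-80*a^3 + a^2*(58*s + 880) + a*(26*s^2 + 354*s + 960) - 4*s^3 - 58*s^2 - 120*s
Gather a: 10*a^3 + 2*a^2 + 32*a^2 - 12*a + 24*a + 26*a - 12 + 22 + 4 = 10*a^3 + 34*a^2 + 38*a + 14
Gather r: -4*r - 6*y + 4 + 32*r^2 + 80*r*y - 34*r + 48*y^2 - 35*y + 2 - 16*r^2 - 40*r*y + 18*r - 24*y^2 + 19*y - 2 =16*r^2 + r*(40*y - 20) + 24*y^2 - 22*y + 4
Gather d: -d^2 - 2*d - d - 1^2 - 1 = -d^2 - 3*d - 2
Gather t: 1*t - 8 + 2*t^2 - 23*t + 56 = 2*t^2 - 22*t + 48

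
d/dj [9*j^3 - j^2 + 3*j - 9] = 27*j^2 - 2*j + 3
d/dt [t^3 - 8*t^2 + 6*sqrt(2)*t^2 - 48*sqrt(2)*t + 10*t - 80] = 3*t^2 - 16*t + 12*sqrt(2)*t - 48*sqrt(2) + 10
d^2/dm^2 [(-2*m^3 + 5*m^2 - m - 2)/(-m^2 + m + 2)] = 4/(m^3 + 3*m^2 + 3*m + 1)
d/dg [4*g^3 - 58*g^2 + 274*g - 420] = 12*g^2 - 116*g + 274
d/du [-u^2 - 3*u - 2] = -2*u - 3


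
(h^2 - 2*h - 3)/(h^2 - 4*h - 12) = (-h^2 + 2*h + 3)/(-h^2 + 4*h + 12)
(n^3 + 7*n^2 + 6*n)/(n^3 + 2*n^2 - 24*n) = (n + 1)/(n - 4)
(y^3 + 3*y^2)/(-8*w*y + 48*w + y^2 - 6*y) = y^2*(y + 3)/(-8*w*y + 48*w + y^2 - 6*y)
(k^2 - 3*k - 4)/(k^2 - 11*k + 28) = (k + 1)/(k - 7)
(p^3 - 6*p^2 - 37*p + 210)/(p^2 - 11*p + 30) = (p^2 - p - 42)/(p - 6)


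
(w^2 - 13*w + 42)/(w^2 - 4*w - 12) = (w - 7)/(w + 2)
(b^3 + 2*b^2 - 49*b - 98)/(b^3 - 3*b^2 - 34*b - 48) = (b^2 - 49)/(b^2 - 5*b - 24)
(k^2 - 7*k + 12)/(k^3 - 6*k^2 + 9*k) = (k - 4)/(k*(k - 3))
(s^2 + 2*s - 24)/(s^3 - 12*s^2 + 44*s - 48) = (s + 6)/(s^2 - 8*s + 12)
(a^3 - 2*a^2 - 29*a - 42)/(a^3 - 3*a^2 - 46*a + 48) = (a^3 - 2*a^2 - 29*a - 42)/(a^3 - 3*a^2 - 46*a + 48)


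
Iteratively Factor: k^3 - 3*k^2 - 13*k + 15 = (k - 5)*(k^2 + 2*k - 3) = (k - 5)*(k - 1)*(k + 3)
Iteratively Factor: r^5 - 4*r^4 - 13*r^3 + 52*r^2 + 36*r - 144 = (r + 3)*(r^4 - 7*r^3 + 8*r^2 + 28*r - 48) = (r - 3)*(r + 3)*(r^3 - 4*r^2 - 4*r + 16) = (r - 3)*(r - 2)*(r + 3)*(r^2 - 2*r - 8) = (r - 3)*(r - 2)*(r + 2)*(r + 3)*(r - 4)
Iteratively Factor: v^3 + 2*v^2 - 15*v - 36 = (v + 3)*(v^2 - v - 12) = (v - 4)*(v + 3)*(v + 3)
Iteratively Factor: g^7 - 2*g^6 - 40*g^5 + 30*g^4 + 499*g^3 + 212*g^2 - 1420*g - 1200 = (g + 4)*(g^6 - 6*g^5 - 16*g^4 + 94*g^3 + 123*g^2 - 280*g - 300) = (g + 1)*(g + 4)*(g^5 - 7*g^4 - 9*g^3 + 103*g^2 + 20*g - 300) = (g + 1)*(g + 2)*(g + 4)*(g^4 - 9*g^3 + 9*g^2 + 85*g - 150) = (g - 2)*(g + 1)*(g + 2)*(g + 4)*(g^3 - 7*g^2 - 5*g + 75) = (g - 5)*(g - 2)*(g + 1)*(g + 2)*(g + 4)*(g^2 - 2*g - 15) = (g - 5)*(g - 2)*(g + 1)*(g + 2)*(g + 3)*(g + 4)*(g - 5)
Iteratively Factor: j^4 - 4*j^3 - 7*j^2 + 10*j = (j + 2)*(j^3 - 6*j^2 + 5*j) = (j - 5)*(j + 2)*(j^2 - j) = (j - 5)*(j - 1)*(j + 2)*(j)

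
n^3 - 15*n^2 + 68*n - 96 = (n - 8)*(n - 4)*(n - 3)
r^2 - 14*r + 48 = (r - 8)*(r - 6)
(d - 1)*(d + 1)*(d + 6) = d^3 + 6*d^2 - d - 6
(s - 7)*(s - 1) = s^2 - 8*s + 7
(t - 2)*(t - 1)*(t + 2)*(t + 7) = t^4 + 6*t^3 - 11*t^2 - 24*t + 28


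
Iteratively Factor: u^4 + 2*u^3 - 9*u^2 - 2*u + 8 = (u + 4)*(u^3 - 2*u^2 - u + 2) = (u + 1)*(u + 4)*(u^2 - 3*u + 2) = (u - 1)*(u + 1)*(u + 4)*(u - 2)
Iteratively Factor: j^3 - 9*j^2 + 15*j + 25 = (j + 1)*(j^2 - 10*j + 25) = (j - 5)*(j + 1)*(j - 5)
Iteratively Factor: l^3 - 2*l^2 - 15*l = (l)*(l^2 - 2*l - 15) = l*(l - 5)*(l + 3)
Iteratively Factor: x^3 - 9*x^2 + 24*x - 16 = (x - 1)*(x^2 - 8*x + 16) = (x - 4)*(x - 1)*(x - 4)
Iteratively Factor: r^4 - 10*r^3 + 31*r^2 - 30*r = (r - 2)*(r^3 - 8*r^2 + 15*r) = r*(r - 2)*(r^2 - 8*r + 15) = r*(r - 5)*(r - 2)*(r - 3)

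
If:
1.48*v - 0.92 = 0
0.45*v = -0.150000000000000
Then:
No Solution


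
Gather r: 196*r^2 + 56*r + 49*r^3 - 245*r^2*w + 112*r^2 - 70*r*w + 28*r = 49*r^3 + r^2*(308 - 245*w) + r*(84 - 70*w)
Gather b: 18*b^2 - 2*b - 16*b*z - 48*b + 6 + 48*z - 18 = 18*b^2 + b*(-16*z - 50) + 48*z - 12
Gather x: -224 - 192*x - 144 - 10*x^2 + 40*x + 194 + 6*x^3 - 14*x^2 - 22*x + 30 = 6*x^3 - 24*x^2 - 174*x - 144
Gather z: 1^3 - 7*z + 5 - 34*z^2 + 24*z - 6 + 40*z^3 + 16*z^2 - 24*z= 40*z^3 - 18*z^2 - 7*z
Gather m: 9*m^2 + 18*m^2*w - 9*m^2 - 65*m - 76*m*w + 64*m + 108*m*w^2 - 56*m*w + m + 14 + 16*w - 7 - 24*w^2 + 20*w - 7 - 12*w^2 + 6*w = 18*m^2*w + m*(108*w^2 - 132*w) - 36*w^2 + 42*w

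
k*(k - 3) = k^2 - 3*k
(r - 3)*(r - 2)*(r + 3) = r^3 - 2*r^2 - 9*r + 18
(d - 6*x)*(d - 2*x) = d^2 - 8*d*x + 12*x^2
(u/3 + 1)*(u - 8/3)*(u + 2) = u^3/3 + 7*u^2/9 - 22*u/9 - 16/3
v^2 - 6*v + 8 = (v - 4)*(v - 2)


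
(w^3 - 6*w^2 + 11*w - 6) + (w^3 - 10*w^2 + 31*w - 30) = 2*w^3 - 16*w^2 + 42*w - 36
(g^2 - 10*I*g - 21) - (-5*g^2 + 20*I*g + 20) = 6*g^2 - 30*I*g - 41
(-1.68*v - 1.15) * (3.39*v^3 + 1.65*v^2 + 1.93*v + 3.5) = -5.6952*v^4 - 6.6705*v^3 - 5.1399*v^2 - 8.0995*v - 4.025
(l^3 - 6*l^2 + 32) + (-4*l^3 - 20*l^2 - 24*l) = -3*l^3 - 26*l^2 - 24*l + 32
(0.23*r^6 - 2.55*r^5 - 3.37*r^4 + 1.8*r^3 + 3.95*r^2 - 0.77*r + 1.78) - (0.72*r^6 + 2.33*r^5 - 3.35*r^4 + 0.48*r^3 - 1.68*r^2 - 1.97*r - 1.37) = -0.49*r^6 - 4.88*r^5 - 0.02*r^4 + 1.32*r^3 + 5.63*r^2 + 1.2*r + 3.15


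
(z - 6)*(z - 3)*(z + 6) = z^3 - 3*z^2 - 36*z + 108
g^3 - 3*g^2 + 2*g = g*(g - 2)*(g - 1)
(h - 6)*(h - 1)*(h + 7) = h^3 - 43*h + 42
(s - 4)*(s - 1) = s^2 - 5*s + 4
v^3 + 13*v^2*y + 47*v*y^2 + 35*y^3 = (v + y)*(v + 5*y)*(v + 7*y)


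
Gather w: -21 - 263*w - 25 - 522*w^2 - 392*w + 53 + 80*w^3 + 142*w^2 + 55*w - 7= 80*w^3 - 380*w^2 - 600*w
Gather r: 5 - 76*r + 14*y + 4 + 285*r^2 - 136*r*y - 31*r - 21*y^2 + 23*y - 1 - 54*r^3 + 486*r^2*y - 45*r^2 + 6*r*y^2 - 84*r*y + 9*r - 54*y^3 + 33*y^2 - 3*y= -54*r^3 + r^2*(486*y + 240) + r*(6*y^2 - 220*y - 98) - 54*y^3 + 12*y^2 + 34*y + 8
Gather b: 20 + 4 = 24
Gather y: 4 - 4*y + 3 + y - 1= 6 - 3*y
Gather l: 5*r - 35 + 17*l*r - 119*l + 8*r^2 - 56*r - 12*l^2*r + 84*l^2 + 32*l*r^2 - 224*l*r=l^2*(84 - 12*r) + l*(32*r^2 - 207*r - 119) + 8*r^2 - 51*r - 35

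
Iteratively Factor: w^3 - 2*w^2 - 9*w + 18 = (w - 3)*(w^2 + w - 6) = (w - 3)*(w - 2)*(w + 3)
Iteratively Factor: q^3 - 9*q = (q + 3)*(q^2 - 3*q) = (q - 3)*(q + 3)*(q)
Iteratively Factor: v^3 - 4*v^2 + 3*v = (v - 3)*(v^2 - v) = v*(v - 3)*(v - 1)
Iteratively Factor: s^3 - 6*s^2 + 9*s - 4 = (s - 1)*(s^2 - 5*s + 4) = (s - 1)^2*(s - 4)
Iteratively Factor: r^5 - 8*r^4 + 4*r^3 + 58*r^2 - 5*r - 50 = (r - 5)*(r^4 - 3*r^3 - 11*r^2 + 3*r + 10) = (r - 5)^2*(r^3 + 2*r^2 - r - 2) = (r - 5)^2*(r + 1)*(r^2 + r - 2) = (r - 5)^2*(r + 1)*(r + 2)*(r - 1)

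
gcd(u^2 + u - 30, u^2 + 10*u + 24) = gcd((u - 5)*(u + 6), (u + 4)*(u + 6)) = u + 6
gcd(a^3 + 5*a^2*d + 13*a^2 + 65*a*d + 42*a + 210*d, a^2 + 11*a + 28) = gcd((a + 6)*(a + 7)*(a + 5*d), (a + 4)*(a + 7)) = a + 7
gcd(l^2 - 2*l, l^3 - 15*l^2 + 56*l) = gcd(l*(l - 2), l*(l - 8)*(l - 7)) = l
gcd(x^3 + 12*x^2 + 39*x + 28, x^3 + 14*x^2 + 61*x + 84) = x^2 + 11*x + 28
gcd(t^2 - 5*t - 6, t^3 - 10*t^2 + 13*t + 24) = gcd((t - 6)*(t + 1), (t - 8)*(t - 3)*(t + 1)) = t + 1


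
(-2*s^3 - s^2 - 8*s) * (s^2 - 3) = -2*s^5 - s^4 - 2*s^3 + 3*s^2 + 24*s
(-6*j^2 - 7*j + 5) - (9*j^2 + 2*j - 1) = -15*j^2 - 9*j + 6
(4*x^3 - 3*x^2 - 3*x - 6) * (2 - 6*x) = -24*x^4 + 26*x^3 + 12*x^2 + 30*x - 12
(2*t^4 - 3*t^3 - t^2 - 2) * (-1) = -2*t^4 + 3*t^3 + t^2 + 2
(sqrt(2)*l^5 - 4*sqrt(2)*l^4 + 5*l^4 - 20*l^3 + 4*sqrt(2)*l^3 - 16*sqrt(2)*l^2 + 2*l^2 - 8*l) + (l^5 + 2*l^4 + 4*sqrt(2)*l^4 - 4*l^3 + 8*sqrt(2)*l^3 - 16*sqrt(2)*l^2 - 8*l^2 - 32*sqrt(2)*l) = l^5 + sqrt(2)*l^5 + 7*l^4 - 24*l^3 + 12*sqrt(2)*l^3 - 32*sqrt(2)*l^2 - 6*l^2 - 32*sqrt(2)*l - 8*l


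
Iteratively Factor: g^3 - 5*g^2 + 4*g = (g - 4)*(g^2 - g) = (g - 4)*(g - 1)*(g)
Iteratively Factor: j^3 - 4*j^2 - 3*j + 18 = (j + 2)*(j^2 - 6*j + 9) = (j - 3)*(j + 2)*(j - 3)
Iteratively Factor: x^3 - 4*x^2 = (x)*(x^2 - 4*x) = x^2*(x - 4)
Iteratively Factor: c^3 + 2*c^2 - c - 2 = (c + 1)*(c^2 + c - 2) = (c + 1)*(c + 2)*(c - 1)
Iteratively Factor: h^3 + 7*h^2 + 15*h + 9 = (h + 1)*(h^2 + 6*h + 9) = (h + 1)*(h + 3)*(h + 3)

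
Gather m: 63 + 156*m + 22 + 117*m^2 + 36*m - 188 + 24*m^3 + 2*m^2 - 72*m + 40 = 24*m^3 + 119*m^2 + 120*m - 63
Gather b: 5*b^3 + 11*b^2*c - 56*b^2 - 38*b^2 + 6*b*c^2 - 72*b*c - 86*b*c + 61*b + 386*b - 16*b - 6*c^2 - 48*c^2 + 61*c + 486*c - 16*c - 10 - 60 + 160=5*b^3 + b^2*(11*c - 94) + b*(6*c^2 - 158*c + 431) - 54*c^2 + 531*c + 90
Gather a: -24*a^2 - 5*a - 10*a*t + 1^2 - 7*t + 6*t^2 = -24*a^2 + a*(-10*t - 5) + 6*t^2 - 7*t + 1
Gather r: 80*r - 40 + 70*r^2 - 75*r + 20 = 70*r^2 + 5*r - 20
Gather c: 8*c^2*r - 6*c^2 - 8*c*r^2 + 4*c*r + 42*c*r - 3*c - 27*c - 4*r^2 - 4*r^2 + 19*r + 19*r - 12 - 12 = c^2*(8*r - 6) + c*(-8*r^2 + 46*r - 30) - 8*r^2 + 38*r - 24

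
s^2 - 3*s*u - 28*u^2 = (s - 7*u)*(s + 4*u)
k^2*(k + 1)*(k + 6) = k^4 + 7*k^3 + 6*k^2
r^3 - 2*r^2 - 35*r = r*(r - 7)*(r + 5)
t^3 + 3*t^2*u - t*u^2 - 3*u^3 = (t - u)*(t + u)*(t + 3*u)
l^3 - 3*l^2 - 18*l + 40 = (l - 5)*(l - 2)*(l + 4)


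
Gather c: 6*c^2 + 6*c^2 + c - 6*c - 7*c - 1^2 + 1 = 12*c^2 - 12*c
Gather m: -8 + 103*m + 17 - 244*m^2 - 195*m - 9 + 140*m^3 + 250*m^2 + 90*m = 140*m^3 + 6*m^2 - 2*m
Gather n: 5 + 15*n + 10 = 15*n + 15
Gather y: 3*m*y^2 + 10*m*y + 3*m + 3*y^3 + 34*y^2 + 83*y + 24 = 3*m + 3*y^3 + y^2*(3*m + 34) + y*(10*m + 83) + 24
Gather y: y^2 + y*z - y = y^2 + y*(z - 1)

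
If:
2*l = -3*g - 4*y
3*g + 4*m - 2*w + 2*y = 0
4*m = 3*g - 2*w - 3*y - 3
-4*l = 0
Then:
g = -4*y/3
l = 0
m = -5*y/8 - 3/8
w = -9*y/4 - 3/4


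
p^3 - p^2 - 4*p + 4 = (p - 2)*(p - 1)*(p + 2)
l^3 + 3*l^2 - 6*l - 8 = (l - 2)*(l + 1)*(l + 4)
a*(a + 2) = a^2 + 2*a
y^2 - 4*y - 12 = (y - 6)*(y + 2)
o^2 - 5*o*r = o*(o - 5*r)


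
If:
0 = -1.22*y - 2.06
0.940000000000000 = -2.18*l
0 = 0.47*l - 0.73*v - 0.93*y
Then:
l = -0.43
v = 1.87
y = -1.69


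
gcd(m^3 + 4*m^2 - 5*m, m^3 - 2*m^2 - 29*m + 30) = m^2 + 4*m - 5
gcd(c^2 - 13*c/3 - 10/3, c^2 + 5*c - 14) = 1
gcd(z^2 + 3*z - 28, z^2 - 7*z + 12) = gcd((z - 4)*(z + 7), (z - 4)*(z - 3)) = z - 4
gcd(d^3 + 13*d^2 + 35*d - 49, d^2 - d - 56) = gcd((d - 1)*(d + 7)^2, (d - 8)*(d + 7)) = d + 7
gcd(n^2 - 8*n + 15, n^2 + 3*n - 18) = n - 3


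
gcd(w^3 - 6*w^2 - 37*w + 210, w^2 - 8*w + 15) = w - 5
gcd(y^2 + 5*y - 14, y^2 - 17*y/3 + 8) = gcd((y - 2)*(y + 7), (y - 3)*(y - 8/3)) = 1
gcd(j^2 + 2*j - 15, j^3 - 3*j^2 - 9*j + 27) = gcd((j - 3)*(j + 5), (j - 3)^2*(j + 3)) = j - 3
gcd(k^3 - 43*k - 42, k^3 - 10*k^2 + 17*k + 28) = k^2 - 6*k - 7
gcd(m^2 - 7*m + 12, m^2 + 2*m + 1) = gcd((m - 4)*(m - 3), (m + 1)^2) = 1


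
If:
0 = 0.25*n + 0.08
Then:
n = -0.32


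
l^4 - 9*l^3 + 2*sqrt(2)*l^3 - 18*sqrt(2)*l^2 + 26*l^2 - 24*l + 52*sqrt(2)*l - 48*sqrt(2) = (l - 4)*(l - 3)*(l - 2)*(l + 2*sqrt(2))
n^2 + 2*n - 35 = (n - 5)*(n + 7)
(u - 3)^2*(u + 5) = u^3 - u^2 - 21*u + 45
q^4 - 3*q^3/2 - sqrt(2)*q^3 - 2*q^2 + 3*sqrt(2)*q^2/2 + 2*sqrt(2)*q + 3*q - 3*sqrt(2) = (q - 3/2)*(q - sqrt(2))^2*(q + sqrt(2))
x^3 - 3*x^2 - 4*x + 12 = (x - 3)*(x - 2)*(x + 2)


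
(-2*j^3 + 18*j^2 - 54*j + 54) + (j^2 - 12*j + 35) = -2*j^3 + 19*j^2 - 66*j + 89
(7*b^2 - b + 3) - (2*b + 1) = 7*b^2 - 3*b + 2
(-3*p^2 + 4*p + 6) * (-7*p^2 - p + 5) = 21*p^4 - 25*p^3 - 61*p^2 + 14*p + 30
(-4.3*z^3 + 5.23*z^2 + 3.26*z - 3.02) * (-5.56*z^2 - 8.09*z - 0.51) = 23.908*z^5 + 5.7082*z^4 - 58.2433*z^3 - 12.2495*z^2 + 22.7692*z + 1.5402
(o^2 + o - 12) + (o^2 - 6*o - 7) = 2*o^2 - 5*o - 19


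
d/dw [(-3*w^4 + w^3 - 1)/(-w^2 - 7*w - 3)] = (3*w^2*(4*w - 1)*(w^2 + 7*w + 3) - (2*w + 7)*(3*w^4 - w^3 + 1))/(w^2 + 7*w + 3)^2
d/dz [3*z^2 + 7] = 6*z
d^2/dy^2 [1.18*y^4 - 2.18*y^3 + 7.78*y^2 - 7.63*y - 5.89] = 14.16*y^2 - 13.08*y + 15.56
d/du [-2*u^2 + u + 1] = 1 - 4*u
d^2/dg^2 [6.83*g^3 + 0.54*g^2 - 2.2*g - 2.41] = 40.98*g + 1.08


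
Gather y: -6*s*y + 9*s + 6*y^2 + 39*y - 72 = 9*s + 6*y^2 + y*(39 - 6*s) - 72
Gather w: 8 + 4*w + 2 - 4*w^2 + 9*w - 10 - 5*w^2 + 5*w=-9*w^2 + 18*w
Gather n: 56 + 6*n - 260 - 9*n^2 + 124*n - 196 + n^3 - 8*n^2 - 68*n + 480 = n^3 - 17*n^2 + 62*n + 80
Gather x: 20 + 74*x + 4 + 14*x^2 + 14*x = 14*x^2 + 88*x + 24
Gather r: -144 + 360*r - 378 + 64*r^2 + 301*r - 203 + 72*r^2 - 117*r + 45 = 136*r^2 + 544*r - 680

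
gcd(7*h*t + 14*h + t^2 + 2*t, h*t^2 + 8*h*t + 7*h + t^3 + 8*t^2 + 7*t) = 1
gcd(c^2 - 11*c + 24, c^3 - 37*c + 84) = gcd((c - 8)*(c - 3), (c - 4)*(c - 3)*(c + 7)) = c - 3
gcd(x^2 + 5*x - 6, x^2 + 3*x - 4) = x - 1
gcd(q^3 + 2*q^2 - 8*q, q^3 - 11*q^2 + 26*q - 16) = q - 2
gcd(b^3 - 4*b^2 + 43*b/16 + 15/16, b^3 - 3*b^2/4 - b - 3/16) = b + 1/4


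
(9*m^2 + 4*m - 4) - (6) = 9*m^2 + 4*m - 10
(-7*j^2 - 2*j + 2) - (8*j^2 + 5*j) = -15*j^2 - 7*j + 2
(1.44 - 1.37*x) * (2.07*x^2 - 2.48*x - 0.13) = -2.8359*x^3 + 6.3784*x^2 - 3.3931*x - 0.1872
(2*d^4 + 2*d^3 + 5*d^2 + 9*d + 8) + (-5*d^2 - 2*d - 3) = 2*d^4 + 2*d^3 + 7*d + 5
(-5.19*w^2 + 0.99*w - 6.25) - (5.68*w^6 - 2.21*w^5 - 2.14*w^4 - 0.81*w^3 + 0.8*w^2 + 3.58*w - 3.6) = -5.68*w^6 + 2.21*w^5 + 2.14*w^4 + 0.81*w^3 - 5.99*w^2 - 2.59*w - 2.65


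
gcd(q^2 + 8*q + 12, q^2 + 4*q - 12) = q + 6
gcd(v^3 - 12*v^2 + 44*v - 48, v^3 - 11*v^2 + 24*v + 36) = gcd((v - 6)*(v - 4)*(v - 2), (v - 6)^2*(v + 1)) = v - 6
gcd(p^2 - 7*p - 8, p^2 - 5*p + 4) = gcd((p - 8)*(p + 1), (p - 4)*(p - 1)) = 1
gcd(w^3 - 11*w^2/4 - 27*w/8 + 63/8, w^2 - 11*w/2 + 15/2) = w - 3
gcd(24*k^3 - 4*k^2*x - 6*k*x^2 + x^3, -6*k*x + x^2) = -6*k + x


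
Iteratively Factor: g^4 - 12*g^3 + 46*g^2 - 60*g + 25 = (g - 1)*(g^3 - 11*g^2 + 35*g - 25) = (g - 1)^2*(g^2 - 10*g + 25) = (g - 5)*(g - 1)^2*(g - 5)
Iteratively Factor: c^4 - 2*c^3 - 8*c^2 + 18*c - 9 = (c - 1)*(c^3 - c^2 - 9*c + 9) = (c - 1)*(c + 3)*(c^2 - 4*c + 3) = (c - 1)^2*(c + 3)*(c - 3)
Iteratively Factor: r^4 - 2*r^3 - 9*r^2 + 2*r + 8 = (r - 1)*(r^3 - r^2 - 10*r - 8) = (r - 1)*(r + 2)*(r^2 - 3*r - 4) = (r - 1)*(r + 1)*(r + 2)*(r - 4)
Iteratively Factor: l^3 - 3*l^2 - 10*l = (l)*(l^2 - 3*l - 10) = l*(l - 5)*(l + 2)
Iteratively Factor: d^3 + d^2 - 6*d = (d - 2)*(d^2 + 3*d) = (d - 2)*(d + 3)*(d)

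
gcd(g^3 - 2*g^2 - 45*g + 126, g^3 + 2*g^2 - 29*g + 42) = g^2 + 4*g - 21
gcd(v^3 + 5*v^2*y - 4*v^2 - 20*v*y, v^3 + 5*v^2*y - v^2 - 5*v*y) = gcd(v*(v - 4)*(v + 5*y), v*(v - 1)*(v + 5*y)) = v^2 + 5*v*y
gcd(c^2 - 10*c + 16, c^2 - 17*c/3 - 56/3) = c - 8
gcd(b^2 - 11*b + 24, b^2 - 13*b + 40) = b - 8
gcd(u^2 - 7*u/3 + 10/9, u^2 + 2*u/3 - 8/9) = u - 2/3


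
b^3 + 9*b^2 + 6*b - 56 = (b - 2)*(b + 4)*(b + 7)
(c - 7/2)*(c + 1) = c^2 - 5*c/2 - 7/2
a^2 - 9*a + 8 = (a - 8)*(a - 1)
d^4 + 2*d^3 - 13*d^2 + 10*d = d*(d - 2)*(d - 1)*(d + 5)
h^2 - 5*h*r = h*(h - 5*r)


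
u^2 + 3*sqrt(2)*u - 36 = (u - 3*sqrt(2))*(u + 6*sqrt(2))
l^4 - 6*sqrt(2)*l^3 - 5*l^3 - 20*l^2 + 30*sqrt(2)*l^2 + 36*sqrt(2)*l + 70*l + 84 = (l - 6)*(l + 1)*(l - 7*sqrt(2))*(l + sqrt(2))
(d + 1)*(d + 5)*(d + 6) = d^3 + 12*d^2 + 41*d + 30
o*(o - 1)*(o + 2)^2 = o^4 + 3*o^3 - 4*o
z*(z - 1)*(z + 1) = z^3 - z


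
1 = 1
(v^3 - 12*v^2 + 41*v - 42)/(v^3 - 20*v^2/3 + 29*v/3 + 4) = 3*(v^2 - 9*v + 14)/(3*v^2 - 11*v - 4)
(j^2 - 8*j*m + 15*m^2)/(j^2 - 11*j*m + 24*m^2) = (j - 5*m)/(j - 8*m)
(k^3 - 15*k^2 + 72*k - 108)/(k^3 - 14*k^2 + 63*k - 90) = (k - 6)/(k - 5)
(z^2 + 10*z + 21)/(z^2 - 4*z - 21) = (z + 7)/(z - 7)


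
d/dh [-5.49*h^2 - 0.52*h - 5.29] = -10.98*h - 0.52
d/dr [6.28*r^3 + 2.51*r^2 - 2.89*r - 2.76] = 18.84*r^2 + 5.02*r - 2.89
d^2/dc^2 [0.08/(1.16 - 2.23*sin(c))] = (0.397832*sin(c)^2 + 0.206944*sin(c) - 0.795664)/(2.23*sin(c) - 1.16)^3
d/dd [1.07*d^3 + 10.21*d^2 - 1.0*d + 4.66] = 3.21*d^2 + 20.42*d - 1.0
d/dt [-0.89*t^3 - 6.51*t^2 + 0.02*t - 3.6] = -2.67*t^2 - 13.02*t + 0.02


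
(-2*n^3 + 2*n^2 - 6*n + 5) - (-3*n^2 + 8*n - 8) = -2*n^3 + 5*n^2 - 14*n + 13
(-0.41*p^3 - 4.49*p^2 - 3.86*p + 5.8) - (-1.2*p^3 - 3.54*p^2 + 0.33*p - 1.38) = 0.79*p^3 - 0.95*p^2 - 4.19*p + 7.18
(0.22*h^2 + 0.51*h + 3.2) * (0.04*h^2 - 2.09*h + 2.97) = 0.0088*h^4 - 0.4394*h^3 - 0.2845*h^2 - 5.1733*h + 9.504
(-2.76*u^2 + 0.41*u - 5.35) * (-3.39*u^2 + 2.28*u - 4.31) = 9.3564*u^4 - 7.6827*u^3 + 30.9669*u^2 - 13.9651*u + 23.0585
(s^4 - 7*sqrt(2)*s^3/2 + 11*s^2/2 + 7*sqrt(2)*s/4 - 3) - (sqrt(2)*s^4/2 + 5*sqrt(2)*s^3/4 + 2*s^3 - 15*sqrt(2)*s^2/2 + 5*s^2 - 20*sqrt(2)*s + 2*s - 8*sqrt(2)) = -sqrt(2)*s^4/2 + s^4 - 19*sqrt(2)*s^3/4 - 2*s^3 + s^2/2 + 15*sqrt(2)*s^2/2 - 2*s + 87*sqrt(2)*s/4 - 3 + 8*sqrt(2)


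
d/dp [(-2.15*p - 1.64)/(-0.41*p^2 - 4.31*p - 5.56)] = (-0.8815*p^2 - 1.3448*p + 4.8856)/(0.1681*p^4 + 3.5342*p^3 + 23.1353*p^2 + 47.9272*p + 30.9136)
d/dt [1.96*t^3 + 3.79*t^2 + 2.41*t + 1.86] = 5.88*t^2 + 7.58*t + 2.41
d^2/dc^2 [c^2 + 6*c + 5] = 2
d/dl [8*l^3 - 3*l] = 24*l^2 - 3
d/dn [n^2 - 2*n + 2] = 2*n - 2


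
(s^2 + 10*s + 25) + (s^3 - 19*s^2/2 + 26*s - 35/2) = s^3 - 17*s^2/2 + 36*s + 15/2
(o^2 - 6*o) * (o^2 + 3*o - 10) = o^4 - 3*o^3 - 28*o^2 + 60*o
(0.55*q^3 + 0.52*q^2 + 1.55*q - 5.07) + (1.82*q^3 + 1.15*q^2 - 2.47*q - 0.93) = 2.37*q^3 + 1.67*q^2 - 0.92*q - 6.0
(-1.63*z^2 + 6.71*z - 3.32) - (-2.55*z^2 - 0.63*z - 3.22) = 0.92*z^2 + 7.34*z - 0.0999999999999996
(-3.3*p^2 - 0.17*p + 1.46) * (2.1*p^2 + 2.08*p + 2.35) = -6.93*p^4 - 7.221*p^3 - 5.0426*p^2 + 2.6373*p + 3.431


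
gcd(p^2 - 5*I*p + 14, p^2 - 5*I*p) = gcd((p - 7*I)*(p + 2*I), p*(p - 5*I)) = 1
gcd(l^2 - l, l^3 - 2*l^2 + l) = l^2 - l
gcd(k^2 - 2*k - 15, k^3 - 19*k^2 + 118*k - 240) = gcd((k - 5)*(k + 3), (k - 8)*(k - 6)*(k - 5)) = k - 5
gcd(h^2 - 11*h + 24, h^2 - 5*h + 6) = h - 3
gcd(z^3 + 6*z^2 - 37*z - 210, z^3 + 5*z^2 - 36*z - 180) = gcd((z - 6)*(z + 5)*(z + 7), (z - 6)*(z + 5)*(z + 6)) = z^2 - z - 30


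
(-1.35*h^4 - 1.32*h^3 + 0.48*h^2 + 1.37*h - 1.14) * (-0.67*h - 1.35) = 0.9045*h^5 + 2.7069*h^4 + 1.4604*h^3 - 1.5659*h^2 - 1.0857*h + 1.539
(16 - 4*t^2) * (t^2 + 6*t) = -4*t^4 - 24*t^3 + 16*t^2 + 96*t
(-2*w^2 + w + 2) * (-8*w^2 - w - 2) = 16*w^4 - 6*w^3 - 13*w^2 - 4*w - 4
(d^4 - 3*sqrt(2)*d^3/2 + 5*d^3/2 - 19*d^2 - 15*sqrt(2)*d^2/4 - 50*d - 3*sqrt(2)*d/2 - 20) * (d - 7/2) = d^5 - 3*sqrt(2)*d^4/2 - d^4 - 111*d^3/4 + 3*sqrt(2)*d^3/2 + 93*sqrt(2)*d^2/8 + 33*d^2/2 + 21*sqrt(2)*d/4 + 155*d + 70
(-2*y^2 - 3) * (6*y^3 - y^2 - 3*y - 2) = -12*y^5 + 2*y^4 - 12*y^3 + 7*y^2 + 9*y + 6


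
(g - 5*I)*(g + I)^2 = g^3 - 3*I*g^2 + 9*g + 5*I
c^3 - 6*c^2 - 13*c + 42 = (c - 7)*(c - 2)*(c + 3)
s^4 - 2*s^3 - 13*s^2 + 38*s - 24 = (s - 3)*(s - 2)*(s - 1)*(s + 4)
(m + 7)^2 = m^2 + 14*m + 49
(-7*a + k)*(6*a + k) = -42*a^2 - a*k + k^2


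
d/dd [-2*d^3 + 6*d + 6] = 6 - 6*d^2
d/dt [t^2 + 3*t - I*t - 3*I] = 2*t + 3 - I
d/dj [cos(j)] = -sin(j)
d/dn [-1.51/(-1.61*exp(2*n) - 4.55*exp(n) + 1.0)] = (-4.8622*exp(n) - 6.8705)*exp(n)/(1.61*exp(2*n) + 4.55*exp(n) - 1.0)^2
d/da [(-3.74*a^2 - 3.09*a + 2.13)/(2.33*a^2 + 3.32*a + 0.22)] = (-5.21709999999999*a^2 - 11.5714*a - 7.7514)/(5.4289*a^4 + 15.4712*a^3 + 12.0476*a^2 + 1.4608*a + 0.0484)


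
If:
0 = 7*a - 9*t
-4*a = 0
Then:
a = 0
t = 0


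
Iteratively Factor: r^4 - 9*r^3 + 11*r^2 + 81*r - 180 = (r - 4)*(r^3 - 5*r^2 - 9*r + 45) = (r - 4)*(r + 3)*(r^2 - 8*r + 15) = (r - 5)*(r - 4)*(r + 3)*(r - 3)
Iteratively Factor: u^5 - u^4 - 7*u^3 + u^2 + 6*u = (u + 1)*(u^4 - 2*u^3 - 5*u^2 + 6*u) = u*(u + 1)*(u^3 - 2*u^2 - 5*u + 6) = u*(u - 3)*(u + 1)*(u^2 + u - 2) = u*(u - 3)*(u + 1)*(u + 2)*(u - 1)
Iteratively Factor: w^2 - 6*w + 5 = (w - 1)*(w - 5)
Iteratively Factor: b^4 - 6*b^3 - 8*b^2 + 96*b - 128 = (b - 4)*(b^3 - 2*b^2 - 16*b + 32) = (b - 4)*(b + 4)*(b^2 - 6*b + 8) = (b - 4)^2*(b + 4)*(b - 2)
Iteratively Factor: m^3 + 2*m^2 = (m)*(m^2 + 2*m) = m*(m + 2)*(m)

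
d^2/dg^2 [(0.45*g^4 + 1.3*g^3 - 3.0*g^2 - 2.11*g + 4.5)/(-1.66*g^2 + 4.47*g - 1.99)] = (-2.48004*g^6 + 20.03454*g^5 - 62.86761*g^4 + 76.8344919999998*g^3 - 85.8636*g^2 + 127.635576*g - 88.798734)/(4.574296*g^6 - 36.952596*g^5 + 115.955814*g^4 - 177.911811*g^3 + 139.007271*g^2 - 53.104941*g + 7.880599)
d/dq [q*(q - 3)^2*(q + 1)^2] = 5*q^4 - 16*q^3 - 6*q^2 + 24*q + 9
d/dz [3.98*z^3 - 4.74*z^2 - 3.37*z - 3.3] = 11.94*z^2 - 9.48*z - 3.37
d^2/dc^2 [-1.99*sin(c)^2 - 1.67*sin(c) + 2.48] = 1.67*sin(c) - 3.98*cos(2*c)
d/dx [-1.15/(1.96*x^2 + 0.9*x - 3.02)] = (4.508*x + 1.035)/(1.96*x^2 + 0.9*x - 3.02)^2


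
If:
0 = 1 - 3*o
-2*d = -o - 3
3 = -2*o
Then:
No Solution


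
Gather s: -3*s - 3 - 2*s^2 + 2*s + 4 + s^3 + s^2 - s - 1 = s^3 - s^2 - 2*s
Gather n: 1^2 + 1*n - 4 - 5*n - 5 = -4*n - 8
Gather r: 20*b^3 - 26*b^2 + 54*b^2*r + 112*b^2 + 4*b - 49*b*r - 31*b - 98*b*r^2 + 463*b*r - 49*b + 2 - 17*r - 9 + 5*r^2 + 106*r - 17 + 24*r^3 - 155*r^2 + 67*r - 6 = 20*b^3 + 86*b^2 - 76*b + 24*r^3 + r^2*(-98*b - 150) + r*(54*b^2 + 414*b + 156) - 30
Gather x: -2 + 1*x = x - 2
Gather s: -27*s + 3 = 3 - 27*s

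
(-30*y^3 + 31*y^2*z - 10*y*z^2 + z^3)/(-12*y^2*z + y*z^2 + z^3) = (10*y^2 - 7*y*z + z^2)/(z*(4*y + z))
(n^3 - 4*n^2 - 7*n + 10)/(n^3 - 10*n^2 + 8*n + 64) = (n^2 - 6*n + 5)/(n^2 - 12*n + 32)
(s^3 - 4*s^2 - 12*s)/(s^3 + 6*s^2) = (s^2 - 4*s - 12)/(s*(s + 6))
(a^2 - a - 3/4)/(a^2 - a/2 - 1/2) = (a - 3/2)/(a - 1)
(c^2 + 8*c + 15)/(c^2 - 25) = (c + 3)/(c - 5)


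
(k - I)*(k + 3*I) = k^2 + 2*I*k + 3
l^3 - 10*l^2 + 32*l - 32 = (l - 4)^2*(l - 2)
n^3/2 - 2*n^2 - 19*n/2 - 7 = (n/2 + 1)*(n - 7)*(n + 1)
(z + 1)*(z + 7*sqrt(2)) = z^2 + z + 7*sqrt(2)*z + 7*sqrt(2)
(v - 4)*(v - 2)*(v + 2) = v^3 - 4*v^2 - 4*v + 16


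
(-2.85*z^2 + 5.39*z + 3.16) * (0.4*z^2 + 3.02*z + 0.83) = -1.14*z^4 - 6.451*z^3 + 15.1763*z^2 + 14.0169*z + 2.6228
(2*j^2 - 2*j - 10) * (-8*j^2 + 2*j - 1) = -16*j^4 + 20*j^3 + 74*j^2 - 18*j + 10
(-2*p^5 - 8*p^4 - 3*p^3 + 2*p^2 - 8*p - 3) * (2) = -4*p^5 - 16*p^4 - 6*p^3 + 4*p^2 - 16*p - 6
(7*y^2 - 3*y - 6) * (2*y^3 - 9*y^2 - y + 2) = 14*y^5 - 69*y^4 + 8*y^3 + 71*y^2 - 12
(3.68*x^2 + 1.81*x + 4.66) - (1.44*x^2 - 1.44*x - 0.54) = 2.24*x^2 + 3.25*x + 5.2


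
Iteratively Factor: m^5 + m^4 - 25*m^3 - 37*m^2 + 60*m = (m + 4)*(m^4 - 3*m^3 - 13*m^2 + 15*m) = (m - 1)*(m + 4)*(m^3 - 2*m^2 - 15*m) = (m - 5)*(m - 1)*(m + 4)*(m^2 + 3*m) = m*(m - 5)*(m - 1)*(m + 4)*(m + 3)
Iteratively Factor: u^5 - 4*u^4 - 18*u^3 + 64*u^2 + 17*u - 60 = (u + 1)*(u^4 - 5*u^3 - 13*u^2 + 77*u - 60) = (u - 3)*(u + 1)*(u^3 - 2*u^2 - 19*u + 20) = (u - 3)*(u - 1)*(u + 1)*(u^2 - u - 20) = (u - 3)*(u - 1)*(u + 1)*(u + 4)*(u - 5)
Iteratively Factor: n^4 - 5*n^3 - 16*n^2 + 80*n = (n - 4)*(n^3 - n^2 - 20*n) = n*(n - 4)*(n^2 - n - 20) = n*(n - 5)*(n - 4)*(n + 4)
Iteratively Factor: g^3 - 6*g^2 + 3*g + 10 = (g + 1)*(g^2 - 7*g + 10) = (g - 2)*(g + 1)*(g - 5)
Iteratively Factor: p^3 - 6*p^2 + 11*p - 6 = (p - 1)*(p^2 - 5*p + 6) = (p - 3)*(p - 1)*(p - 2)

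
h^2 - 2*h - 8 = (h - 4)*(h + 2)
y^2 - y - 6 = (y - 3)*(y + 2)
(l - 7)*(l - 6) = l^2 - 13*l + 42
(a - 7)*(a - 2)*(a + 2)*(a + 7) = a^4 - 53*a^2 + 196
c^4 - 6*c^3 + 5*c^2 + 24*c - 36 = (c - 3)^2*(c - 2)*(c + 2)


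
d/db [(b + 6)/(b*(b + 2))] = (-b^2 - 12*b - 12)/(b^2*(b^2 + 4*b + 4))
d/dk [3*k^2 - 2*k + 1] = 6*k - 2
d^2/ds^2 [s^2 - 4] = 2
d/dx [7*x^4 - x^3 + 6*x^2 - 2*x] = 28*x^3 - 3*x^2 + 12*x - 2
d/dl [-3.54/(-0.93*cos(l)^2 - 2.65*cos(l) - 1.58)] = (6.5844*cos(l) + 9.381)*sin(l)/(0.93*cos(l)^2 + 2.65*cos(l) + 1.58)^2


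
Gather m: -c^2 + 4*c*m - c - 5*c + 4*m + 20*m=-c^2 - 6*c + m*(4*c + 24)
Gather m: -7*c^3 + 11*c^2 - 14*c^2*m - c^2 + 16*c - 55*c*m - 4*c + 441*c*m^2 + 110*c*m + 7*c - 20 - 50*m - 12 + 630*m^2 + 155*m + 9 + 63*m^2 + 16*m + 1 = -7*c^3 + 10*c^2 + 19*c + m^2*(441*c + 693) + m*(-14*c^2 + 55*c + 121) - 22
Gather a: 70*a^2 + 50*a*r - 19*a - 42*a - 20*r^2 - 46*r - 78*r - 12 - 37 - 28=70*a^2 + a*(50*r - 61) - 20*r^2 - 124*r - 77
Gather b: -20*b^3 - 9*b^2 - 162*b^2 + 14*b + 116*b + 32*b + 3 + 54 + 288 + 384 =-20*b^3 - 171*b^2 + 162*b + 729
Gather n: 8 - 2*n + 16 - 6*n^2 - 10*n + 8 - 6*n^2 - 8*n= -12*n^2 - 20*n + 32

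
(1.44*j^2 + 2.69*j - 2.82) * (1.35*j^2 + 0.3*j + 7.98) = 1.944*j^4 + 4.0635*j^3 + 8.4912*j^2 + 20.6202*j - 22.5036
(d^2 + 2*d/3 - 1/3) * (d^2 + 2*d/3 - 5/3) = d^4 + 4*d^3/3 - 14*d^2/9 - 4*d/3 + 5/9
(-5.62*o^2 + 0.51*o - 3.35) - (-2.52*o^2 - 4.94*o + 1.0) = -3.1*o^2 + 5.45*o - 4.35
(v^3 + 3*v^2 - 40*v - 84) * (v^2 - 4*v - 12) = v^5 - v^4 - 64*v^3 + 40*v^2 + 816*v + 1008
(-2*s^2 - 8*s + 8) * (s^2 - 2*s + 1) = -2*s^4 - 4*s^3 + 22*s^2 - 24*s + 8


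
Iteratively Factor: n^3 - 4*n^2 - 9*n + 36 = (n - 4)*(n^2 - 9) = (n - 4)*(n + 3)*(n - 3)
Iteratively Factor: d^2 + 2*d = (d + 2)*(d)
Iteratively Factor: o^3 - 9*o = (o)*(o^2 - 9) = o*(o + 3)*(o - 3)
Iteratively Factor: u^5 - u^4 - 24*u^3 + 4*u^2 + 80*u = (u - 5)*(u^4 + 4*u^3 - 4*u^2 - 16*u) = (u - 5)*(u + 2)*(u^3 + 2*u^2 - 8*u) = (u - 5)*(u + 2)*(u + 4)*(u^2 - 2*u) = u*(u - 5)*(u + 2)*(u + 4)*(u - 2)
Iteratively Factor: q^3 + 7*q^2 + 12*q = (q)*(q^2 + 7*q + 12) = q*(q + 3)*(q + 4)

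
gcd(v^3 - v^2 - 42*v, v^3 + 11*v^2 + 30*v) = v^2 + 6*v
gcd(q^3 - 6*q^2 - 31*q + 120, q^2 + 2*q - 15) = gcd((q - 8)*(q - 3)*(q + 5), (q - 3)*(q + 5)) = q^2 + 2*q - 15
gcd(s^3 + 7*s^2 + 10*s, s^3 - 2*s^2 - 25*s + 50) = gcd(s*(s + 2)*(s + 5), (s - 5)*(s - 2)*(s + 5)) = s + 5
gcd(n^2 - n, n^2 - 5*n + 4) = n - 1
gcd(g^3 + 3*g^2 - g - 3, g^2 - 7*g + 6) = g - 1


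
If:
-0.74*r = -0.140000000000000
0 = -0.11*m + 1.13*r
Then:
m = 1.94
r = 0.19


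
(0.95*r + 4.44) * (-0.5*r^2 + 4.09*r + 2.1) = -0.475*r^3 + 1.6655*r^2 + 20.1546*r + 9.324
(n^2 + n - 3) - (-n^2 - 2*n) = 2*n^2 + 3*n - 3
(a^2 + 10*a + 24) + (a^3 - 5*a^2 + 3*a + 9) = a^3 - 4*a^2 + 13*a + 33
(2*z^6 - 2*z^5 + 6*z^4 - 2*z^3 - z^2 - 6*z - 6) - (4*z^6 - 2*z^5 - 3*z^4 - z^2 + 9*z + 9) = -2*z^6 + 9*z^4 - 2*z^3 - 15*z - 15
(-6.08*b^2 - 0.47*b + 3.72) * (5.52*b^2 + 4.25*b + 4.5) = -33.5616*b^4 - 28.4344*b^3 - 8.8231*b^2 + 13.695*b + 16.74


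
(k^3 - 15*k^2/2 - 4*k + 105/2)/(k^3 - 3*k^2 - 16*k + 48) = (2*k^2 - 9*k - 35)/(2*(k^2 - 16))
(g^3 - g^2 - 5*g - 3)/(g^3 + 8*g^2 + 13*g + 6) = (g - 3)/(g + 6)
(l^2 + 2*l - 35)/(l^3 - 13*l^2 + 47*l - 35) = (l + 7)/(l^2 - 8*l + 7)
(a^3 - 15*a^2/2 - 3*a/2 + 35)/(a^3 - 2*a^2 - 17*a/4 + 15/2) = 2*(a - 7)/(2*a - 3)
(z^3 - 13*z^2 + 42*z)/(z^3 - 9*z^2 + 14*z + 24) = z*(z - 7)/(z^2 - 3*z - 4)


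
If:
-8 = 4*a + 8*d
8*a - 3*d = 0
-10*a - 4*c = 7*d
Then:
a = -6/19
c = 43/19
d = -16/19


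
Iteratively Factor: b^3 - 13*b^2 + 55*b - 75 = (b - 3)*(b^2 - 10*b + 25) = (b - 5)*(b - 3)*(b - 5)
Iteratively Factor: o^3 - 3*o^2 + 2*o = (o - 1)*(o^2 - 2*o) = o*(o - 1)*(o - 2)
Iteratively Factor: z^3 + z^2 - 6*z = (z - 2)*(z^2 + 3*z) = (z - 2)*(z + 3)*(z)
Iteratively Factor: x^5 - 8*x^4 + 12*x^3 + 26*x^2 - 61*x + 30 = (x + 2)*(x^4 - 10*x^3 + 32*x^2 - 38*x + 15) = (x - 1)*(x + 2)*(x^3 - 9*x^2 + 23*x - 15) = (x - 3)*(x - 1)*(x + 2)*(x^2 - 6*x + 5) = (x - 3)*(x - 1)^2*(x + 2)*(x - 5)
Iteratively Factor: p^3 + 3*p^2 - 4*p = (p + 4)*(p^2 - p) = p*(p + 4)*(p - 1)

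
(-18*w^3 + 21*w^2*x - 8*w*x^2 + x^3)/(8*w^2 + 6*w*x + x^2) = (-18*w^3 + 21*w^2*x - 8*w*x^2 + x^3)/(8*w^2 + 6*w*x + x^2)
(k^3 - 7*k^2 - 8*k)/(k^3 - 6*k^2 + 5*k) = (k^2 - 7*k - 8)/(k^2 - 6*k + 5)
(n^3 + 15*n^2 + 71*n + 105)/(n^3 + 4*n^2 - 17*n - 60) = (n + 7)/(n - 4)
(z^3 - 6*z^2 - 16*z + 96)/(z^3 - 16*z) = (z - 6)/z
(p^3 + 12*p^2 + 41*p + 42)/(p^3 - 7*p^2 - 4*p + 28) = (p^2 + 10*p + 21)/(p^2 - 9*p + 14)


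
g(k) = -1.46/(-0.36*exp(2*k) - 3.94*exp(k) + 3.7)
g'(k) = -1.46*(0.72*exp(2*k) + 3.94*exp(k))/(-0.36*exp(2*k) - 3.94*exp(k) + 3.7)^2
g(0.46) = 0.42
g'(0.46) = -0.99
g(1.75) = 0.05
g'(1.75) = -0.07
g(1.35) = 0.09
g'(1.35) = -0.13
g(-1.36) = -0.55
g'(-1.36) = -0.22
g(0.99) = 0.15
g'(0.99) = -0.26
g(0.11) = 1.27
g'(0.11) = -5.88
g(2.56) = 0.01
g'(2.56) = -0.02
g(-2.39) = -0.44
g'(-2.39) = -0.05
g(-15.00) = -0.39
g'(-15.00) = 0.00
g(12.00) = 0.00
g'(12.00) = 0.00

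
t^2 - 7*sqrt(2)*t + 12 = (t - 6*sqrt(2))*(t - sqrt(2))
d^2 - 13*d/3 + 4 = (d - 3)*(d - 4/3)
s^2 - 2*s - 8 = (s - 4)*(s + 2)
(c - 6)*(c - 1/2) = c^2 - 13*c/2 + 3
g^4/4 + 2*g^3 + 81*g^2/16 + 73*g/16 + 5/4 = (g/4 + 1)*(g + 1/2)*(g + 1)*(g + 5/2)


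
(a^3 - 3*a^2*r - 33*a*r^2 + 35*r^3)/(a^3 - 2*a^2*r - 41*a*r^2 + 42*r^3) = (a + 5*r)/(a + 6*r)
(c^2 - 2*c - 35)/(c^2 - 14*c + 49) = (c + 5)/(c - 7)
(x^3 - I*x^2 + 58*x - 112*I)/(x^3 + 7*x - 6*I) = (x^2 + I*x + 56)/(x^2 + 2*I*x + 3)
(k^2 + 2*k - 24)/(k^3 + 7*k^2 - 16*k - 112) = (k + 6)/(k^2 + 11*k + 28)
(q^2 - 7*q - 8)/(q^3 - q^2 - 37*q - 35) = (q - 8)/(q^2 - 2*q - 35)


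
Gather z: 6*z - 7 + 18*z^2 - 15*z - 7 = 18*z^2 - 9*z - 14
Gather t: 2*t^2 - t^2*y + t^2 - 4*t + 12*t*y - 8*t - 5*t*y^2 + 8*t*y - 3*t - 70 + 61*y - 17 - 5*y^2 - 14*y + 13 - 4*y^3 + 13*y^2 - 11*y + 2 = t^2*(3 - y) + t*(-5*y^2 + 20*y - 15) - 4*y^3 + 8*y^2 + 36*y - 72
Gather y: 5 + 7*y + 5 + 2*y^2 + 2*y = 2*y^2 + 9*y + 10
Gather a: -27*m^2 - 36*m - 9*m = -27*m^2 - 45*m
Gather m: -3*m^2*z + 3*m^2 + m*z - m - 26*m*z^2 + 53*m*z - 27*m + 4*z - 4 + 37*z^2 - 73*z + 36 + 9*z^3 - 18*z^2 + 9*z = m^2*(3 - 3*z) + m*(-26*z^2 + 54*z - 28) + 9*z^3 + 19*z^2 - 60*z + 32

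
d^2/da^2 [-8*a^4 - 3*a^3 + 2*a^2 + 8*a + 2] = -96*a^2 - 18*a + 4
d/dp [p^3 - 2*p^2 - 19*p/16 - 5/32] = 3*p^2 - 4*p - 19/16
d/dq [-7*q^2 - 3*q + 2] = -14*q - 3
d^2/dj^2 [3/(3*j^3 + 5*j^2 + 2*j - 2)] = 6*(-(9*j + 5)*(3*j^3 + 5*j^2 + 2*j - 2) + (9*j^2 + 10*j + 2)^2)/(3*j^3 + 5*j^2 + 2*j - 2)^3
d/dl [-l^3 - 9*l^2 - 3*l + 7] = -3*l^2 - 18*l - 3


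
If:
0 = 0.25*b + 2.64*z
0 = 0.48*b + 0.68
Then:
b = -1.42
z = 0.13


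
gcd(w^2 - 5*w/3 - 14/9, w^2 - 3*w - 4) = 1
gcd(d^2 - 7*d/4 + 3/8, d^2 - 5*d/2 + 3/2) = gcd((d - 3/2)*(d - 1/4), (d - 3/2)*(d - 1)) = d - 3/2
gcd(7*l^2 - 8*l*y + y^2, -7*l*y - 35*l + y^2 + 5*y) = -7*l + y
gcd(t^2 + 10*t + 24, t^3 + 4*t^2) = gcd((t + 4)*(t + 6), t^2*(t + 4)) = t + 4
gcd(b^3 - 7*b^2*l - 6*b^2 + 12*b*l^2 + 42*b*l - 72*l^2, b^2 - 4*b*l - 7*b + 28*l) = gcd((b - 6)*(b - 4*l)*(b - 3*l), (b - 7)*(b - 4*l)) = b - 4*l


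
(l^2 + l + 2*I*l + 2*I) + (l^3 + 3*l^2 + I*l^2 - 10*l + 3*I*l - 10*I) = l^3 + 4*l^2 + I*l^2 - 9*l + 5*I*l - 8*I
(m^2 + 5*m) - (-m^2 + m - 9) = 2*m^2 + 4*m + 9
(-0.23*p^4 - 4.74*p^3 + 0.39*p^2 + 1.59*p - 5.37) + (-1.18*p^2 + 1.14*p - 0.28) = -0.23*p^4 - 4.74*p^3 - 0.79*p^2 + 2.73*p - 5.65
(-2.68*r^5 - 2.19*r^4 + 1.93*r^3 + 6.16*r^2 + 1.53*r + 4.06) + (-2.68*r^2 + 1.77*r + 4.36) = -2.68*r^5 - 2.19*r^4 + 1.93*r^3 + 3.48*r^2 + 3.3*r + 8.42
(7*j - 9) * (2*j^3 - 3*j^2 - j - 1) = 14*j^4 - 39*j^3 + 20*j^2 + 2*j + 9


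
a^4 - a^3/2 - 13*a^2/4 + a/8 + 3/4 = (a - 2)*(a - 1/2)*(a + 1/2)*(a + 3/2)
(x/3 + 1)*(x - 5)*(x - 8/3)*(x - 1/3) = x^4/3 - 5*x^3/3 - 73*x^2/27 + 389*x/27 - 40/9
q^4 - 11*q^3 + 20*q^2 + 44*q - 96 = (q - 8)*(q - 3)*(q - 2)*(q + 2)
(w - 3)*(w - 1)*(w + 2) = w^3 - 2*w^2 - 5*w + 6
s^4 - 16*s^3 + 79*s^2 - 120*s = s*(s - 8)*(s - 5)*(s - 3)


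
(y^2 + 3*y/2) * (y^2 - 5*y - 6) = y^4 - 7*y^3/2 - 27*y^2/2 - 9*y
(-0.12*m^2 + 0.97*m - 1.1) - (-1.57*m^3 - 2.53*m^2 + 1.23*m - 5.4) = 1.57*m^3 + 2.41*m^2 - 0.26*m + 4.3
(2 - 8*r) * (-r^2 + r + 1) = 8*r^3 - 10*r^2 - 6*r + 2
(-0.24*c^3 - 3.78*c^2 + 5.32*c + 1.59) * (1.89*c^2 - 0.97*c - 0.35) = -0.4536*c^5 - 6.9114*c^4 + 13.8054*c^3 - 0.8323*c^2 - 3.4043*c - 0.5565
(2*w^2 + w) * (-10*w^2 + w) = -20*w^4 - 8*w^3 + w^2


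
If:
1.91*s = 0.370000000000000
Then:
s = 0.19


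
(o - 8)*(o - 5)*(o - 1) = o^3 - 14*o^2 + 53*o - 40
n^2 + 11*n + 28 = (n + 4)*(n + 7)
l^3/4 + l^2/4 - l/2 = l*(l/4 + 1/2)*(l - 1)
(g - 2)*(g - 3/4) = g^2 - 11*g/4 + 3/2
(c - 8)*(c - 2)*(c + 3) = c^3 - 7*c^2 - 14*c + 48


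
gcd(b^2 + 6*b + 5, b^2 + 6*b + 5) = b^2 + 6*b + 5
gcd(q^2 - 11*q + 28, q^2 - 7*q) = q - 7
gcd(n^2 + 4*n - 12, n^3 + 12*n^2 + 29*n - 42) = n + 6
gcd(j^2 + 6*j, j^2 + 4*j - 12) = j + 6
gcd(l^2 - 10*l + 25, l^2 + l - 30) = l - 5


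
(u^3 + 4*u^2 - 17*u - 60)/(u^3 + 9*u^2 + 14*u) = (u^3 + 4*u^2 - 17*u - 60)/(u*(u^2 + 9*u + 14))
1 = 1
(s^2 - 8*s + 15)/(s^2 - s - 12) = (-s^2 + 8*s - 15)/(-s^2 + s + 12)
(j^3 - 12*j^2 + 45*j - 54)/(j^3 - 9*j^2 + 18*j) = (j - 3)/j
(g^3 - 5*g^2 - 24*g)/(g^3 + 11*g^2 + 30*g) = (g^2 - 5*g - 24)/(g^2 + 11*g + 30)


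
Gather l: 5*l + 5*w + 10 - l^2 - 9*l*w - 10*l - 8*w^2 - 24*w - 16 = -l^2 + l*(-9*w - 5) - 8*w^2 - 19*w - 6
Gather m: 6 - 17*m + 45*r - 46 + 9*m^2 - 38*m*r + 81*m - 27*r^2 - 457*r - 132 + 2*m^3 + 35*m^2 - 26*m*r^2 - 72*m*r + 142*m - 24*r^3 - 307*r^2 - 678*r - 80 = 2*m^3 + 44*m^2 + m*(-26*r^2 - 110*r + 206) - 24*r^3 - 334*r^2 - 1090*r - 252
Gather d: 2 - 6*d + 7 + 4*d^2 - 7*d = 4*d^2 - 13*d + 9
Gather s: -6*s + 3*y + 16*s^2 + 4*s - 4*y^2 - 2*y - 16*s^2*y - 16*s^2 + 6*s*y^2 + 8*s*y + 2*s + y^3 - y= -16*s^2*y + s*(6*y^2 + 8*y) + y^3 - 4*y^2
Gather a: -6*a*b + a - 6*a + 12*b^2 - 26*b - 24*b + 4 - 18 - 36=a*(-6*b - 5) + 12*b^2 - 50*b - 50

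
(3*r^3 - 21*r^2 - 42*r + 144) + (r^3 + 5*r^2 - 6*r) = 4*r^3 - 16*r^2 - 48*r + 144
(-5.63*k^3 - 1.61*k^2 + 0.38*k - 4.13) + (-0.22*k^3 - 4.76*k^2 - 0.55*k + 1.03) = -5.85*k^3 - 6.37*k^2 - 0.17*k - 3.1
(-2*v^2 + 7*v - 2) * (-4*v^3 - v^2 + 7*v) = 8*v^5 - 26*v^4 - 13*v^3 + 51*v^2 - 14*v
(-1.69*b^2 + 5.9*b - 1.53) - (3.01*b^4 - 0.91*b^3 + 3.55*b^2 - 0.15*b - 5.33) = -3.01*b^4 + 0.91*b^3 - 5.24*b^2 + 6.05*b + 3.8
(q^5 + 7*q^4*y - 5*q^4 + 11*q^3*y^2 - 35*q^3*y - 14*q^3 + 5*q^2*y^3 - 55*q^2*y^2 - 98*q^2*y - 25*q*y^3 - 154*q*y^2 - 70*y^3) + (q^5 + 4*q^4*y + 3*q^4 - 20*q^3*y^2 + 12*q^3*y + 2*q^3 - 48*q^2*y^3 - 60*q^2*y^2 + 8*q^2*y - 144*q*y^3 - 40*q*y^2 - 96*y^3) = 2*q^5 + 11*q^4*y - 2*q^4 - 9*q^3*y^2 - 23*q^3*y - 12*q^3 - 43*q^2*y^3 - 115*q^2*y^2 - 90*q^2*y - 169*q*y^3 - 194*q*y^2 - 166*y^3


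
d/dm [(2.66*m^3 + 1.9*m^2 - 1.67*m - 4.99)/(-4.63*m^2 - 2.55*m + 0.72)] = (-12.3158*m^4 - 13.566*m^3 - 6.8315*m^2 - 43.4714*m - 13.9269)/(21.4369*m^4 + 23.613*m^3 - 0.1647*m^2 - 3.672*m + 0.5184)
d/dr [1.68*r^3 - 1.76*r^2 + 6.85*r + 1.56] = 5.04*r^2 - 3.52*r + 6.85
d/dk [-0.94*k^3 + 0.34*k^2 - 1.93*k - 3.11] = -2.82*k^2 + 0.68*k - 1.93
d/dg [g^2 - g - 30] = 2*g - 1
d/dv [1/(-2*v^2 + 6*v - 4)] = (v - 3/2)/(v^2 - 3*v + 2)^2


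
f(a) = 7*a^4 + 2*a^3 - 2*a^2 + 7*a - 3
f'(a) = 28*a^3 + 6*a^2 - 4*a + 7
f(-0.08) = -3.57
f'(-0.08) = 7.34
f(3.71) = 1423.72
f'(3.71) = 1504.56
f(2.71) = 418.64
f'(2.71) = 597.49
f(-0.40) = -6.07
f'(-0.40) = 7.77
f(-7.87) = 25696.41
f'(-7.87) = -13238.31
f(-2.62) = 258.80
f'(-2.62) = -444.91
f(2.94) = 574.10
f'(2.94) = 758.64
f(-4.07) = 1721.31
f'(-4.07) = -1765.07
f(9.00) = 47283.00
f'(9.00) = 20869.00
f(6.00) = 9471.00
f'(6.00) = 6247.00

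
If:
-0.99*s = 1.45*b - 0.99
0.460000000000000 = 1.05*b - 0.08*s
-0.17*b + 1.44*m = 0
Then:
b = 0.46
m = 0.05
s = 0.32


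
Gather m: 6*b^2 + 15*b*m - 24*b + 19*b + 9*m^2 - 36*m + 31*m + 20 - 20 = 6*b^2 - 5*b + 9*m^2 + m*(15*b - 5)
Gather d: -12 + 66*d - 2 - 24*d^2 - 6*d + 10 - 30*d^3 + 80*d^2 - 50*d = -30*d^3 + 56*d^2 + 10*d - 4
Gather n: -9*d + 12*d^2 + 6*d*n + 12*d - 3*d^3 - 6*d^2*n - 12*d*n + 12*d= -3*d^3 + 12*d^2 + 15*d + n*(-6*d^2 - 6*d)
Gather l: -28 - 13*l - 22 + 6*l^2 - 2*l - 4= 6*l^2 - 15*l - 54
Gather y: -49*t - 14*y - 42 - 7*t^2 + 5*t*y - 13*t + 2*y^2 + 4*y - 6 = -7*t^2 - 62*t + 2*y^2 + y*(5*t - 10) - 48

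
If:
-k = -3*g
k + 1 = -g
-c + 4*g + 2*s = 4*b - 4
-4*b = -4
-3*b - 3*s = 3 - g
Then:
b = 1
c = -31/6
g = -1/4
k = -3/4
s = -25/12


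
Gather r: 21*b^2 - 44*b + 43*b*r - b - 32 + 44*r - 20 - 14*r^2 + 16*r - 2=21*b^2 - 45*b - 14*r^2 + r*(43*b + 60) - 54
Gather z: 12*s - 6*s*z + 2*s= -6*s*z + 14*s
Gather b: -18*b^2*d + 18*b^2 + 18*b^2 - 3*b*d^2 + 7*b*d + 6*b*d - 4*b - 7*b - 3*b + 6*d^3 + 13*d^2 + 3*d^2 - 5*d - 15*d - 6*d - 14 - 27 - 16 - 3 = b^2*(36 - 18*d) + b*(-3*d^2 + 13*d - 14) + 6*d^3 + 16*d^2 - 26*d - 60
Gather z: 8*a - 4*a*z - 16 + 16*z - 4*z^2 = 8*a - 4*z^2 + z*(16 - 4*a) - 16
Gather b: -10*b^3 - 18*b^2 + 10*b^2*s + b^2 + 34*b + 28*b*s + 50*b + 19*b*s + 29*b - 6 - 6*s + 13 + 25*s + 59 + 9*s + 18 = -10*b^3 + b^2*(10*s - 17) + b*(47*s + 113) + 28*s + 84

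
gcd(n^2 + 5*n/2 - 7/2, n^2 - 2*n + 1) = n - 1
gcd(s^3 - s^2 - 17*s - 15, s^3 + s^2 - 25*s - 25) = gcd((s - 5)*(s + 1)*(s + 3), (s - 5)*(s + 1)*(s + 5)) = s^2 - 4*s - 5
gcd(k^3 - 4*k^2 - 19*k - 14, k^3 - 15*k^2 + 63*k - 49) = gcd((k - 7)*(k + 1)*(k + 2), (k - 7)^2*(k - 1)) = k - 7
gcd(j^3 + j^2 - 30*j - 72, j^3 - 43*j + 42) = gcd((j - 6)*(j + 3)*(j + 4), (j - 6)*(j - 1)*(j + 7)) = j - 6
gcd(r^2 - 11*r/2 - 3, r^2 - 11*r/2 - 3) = r^2 - 11*r/2 - 3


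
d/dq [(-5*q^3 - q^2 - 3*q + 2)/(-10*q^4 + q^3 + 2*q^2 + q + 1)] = (-50*q^6 - 20*q^5 - 99*q^4 + 76*q^3 - 16*q^2 - 10*q - 5)/(100*q^8 - 20*q^7 - 39*q^6 - 16*q^5 - 14*q^4 + 6*q^3 + 5*q^2 + 2*q + 1)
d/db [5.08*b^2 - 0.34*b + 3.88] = 10.16*b - 0.34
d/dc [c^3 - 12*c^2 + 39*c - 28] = 3*c^2 - 24*c + 39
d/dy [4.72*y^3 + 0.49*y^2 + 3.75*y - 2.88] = 14.16*y^2 + 0.98*y + 3.75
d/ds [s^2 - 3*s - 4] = 2*s - 3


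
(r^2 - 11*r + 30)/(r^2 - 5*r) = (r - 6)/r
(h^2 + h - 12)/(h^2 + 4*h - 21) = (h + 4)/(h + 7)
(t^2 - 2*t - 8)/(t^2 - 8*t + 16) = (t + 2)/(t - 4)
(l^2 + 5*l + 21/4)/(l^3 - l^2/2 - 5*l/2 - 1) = (4*l^2 + 20*l + 21)/(2*(2*l^3 - l^2 - 5*l - 2))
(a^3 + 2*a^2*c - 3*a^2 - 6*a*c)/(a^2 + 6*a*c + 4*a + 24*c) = a*(a^2 + 2*a*c - 3*a - 6*c)/(a^2 + 6*a*c + 4*a + 24*c)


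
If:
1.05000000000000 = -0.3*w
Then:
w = -3.50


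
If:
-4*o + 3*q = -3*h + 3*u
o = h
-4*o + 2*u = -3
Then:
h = u/2 + 3/4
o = u/2 + 3/4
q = 7*u/6 + 1/4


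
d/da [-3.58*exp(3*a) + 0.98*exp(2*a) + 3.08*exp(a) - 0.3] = (-10.74*exp(2*a) + 1.96*exp(a) + 3.08)*exp(a)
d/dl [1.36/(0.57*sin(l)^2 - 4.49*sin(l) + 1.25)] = (6.1064 - 1.5504*sin(l))*cos(l)/(0.57*sin(l)^2 - 4.49*sin(l) + 1.25)^2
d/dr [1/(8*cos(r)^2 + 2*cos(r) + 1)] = 2*(8*cos(r) + 1)*sin(r)/(8*cos(r)^2 + 2*cos(r) + 1)^2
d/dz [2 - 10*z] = -10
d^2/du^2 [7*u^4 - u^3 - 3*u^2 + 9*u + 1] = 84*u^2 - 6*u - 6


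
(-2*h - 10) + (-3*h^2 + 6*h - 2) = -3*h^2 + 4*h - 12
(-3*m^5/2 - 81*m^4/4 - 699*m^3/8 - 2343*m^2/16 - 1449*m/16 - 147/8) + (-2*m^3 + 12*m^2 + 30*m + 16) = -3*m^5/2 - 81*m^4/4 - 715*m^3/8 - 2151*m^2/16 - 969*m/16 - 19/8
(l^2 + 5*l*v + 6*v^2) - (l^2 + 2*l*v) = 3*l*v + 6*v^2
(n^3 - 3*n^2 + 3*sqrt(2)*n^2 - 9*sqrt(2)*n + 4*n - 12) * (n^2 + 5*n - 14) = n^5 + 2*n^4 + 3*sqrt(2)*n^4 - 25*n^3 + 6*sqrt(2)*n^3 - 87*sqrt(2)*n^2 + 50*n^2 - 116*n + 126*sqrt(2)*n + 168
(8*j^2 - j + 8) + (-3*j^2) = 5*j^2 - j + 8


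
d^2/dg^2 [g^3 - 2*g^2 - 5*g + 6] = 6*g - 4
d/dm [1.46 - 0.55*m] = -0.550000000000000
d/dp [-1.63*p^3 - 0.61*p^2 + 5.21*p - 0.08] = -4.89*p^2 - 1.22*p + 5.21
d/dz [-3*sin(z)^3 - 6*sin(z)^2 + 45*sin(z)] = 3*(-3*sin(z)^2 - 4*sin(z) + 15)*cos(z)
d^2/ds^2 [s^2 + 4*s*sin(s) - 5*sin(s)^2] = -4*s*sin(s) + 20*sin(s)^2 + 8*cos(s) - 8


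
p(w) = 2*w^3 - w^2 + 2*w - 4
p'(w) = 6*w^2 - 2*w + 2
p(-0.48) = -5.41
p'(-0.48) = 4.34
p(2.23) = 17.67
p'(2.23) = 27.38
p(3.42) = 71.15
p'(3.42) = 65.34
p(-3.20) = -86.18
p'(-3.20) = 69.84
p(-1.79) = -22.25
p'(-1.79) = 24.80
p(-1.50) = -16.00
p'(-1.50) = 18.50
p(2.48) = 25.32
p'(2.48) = 33.94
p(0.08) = -3.85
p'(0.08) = 1.88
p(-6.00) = -484.00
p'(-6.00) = 230.00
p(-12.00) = -3628.00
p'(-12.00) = 890.00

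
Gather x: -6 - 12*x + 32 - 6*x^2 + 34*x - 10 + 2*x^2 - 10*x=-4*x^2 + 12*x + 16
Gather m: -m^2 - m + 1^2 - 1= -m^2 - m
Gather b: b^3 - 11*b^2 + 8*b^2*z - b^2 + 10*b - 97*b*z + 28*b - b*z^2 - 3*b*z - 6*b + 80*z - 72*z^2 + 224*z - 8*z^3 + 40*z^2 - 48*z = b^3 + b^2*(8*z - 12) + b*(-z^2 - 100*z + 32) - 8*z^3 - 32*z^2 + 256*z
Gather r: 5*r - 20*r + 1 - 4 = -15*r - 3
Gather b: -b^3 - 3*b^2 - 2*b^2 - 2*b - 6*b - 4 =-b^3 - 5*b^2 - 8*b - 4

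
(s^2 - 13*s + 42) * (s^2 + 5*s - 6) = s^4 - 8*s^3 - 29*s^2 + 288*s - 252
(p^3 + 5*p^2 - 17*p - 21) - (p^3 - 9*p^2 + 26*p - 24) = 14*p^2 - 43*p + 3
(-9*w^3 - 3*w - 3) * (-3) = 27*w^3 + 9*w + 9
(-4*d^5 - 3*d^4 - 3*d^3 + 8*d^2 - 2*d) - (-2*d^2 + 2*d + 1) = -4*d^5 - 3*d^4 - 3*d^3 + 10*d^2 - 4*d - 1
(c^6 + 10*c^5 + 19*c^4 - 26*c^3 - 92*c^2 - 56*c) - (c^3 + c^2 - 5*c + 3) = c^6 + 10*c^5 + 19*c^4 - 27*c^3 - 93*c^2 - 51*c - 3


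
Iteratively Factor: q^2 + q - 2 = (q + 2)*(q - 1)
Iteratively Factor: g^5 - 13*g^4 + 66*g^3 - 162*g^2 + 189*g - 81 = (g - 3)*(g^4 - 10*g^3 + 36*g^2 - 54*g + 27) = (g - 3)^2*(g^3 - 7*g^2 + 15*g - 9) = (g - 3)^3*(g^2 - 4*g + 3) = (g - 3)^4*(g - 1)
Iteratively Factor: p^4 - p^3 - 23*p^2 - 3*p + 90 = (p + 3)*(p^3 - 4*p^2 - 11*p + 30) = (p - 5)*(p + 3)*(p^2 + p - 6) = (p - 5)*(p - 2)*(p + 3)*(p + 3)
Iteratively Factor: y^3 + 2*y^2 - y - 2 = (y + 2)*(y^2 - 1) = (y - 1)*(y + 2)*(y + 1)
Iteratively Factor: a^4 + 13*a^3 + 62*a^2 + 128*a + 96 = (a + 4)*(a^3 + 9*a^2 + 26*a + 24) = (a + 3)*(a + 4)*(a^2 + 6*a + 8) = (a + 3)*(a + 4)^2*(a + 2)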